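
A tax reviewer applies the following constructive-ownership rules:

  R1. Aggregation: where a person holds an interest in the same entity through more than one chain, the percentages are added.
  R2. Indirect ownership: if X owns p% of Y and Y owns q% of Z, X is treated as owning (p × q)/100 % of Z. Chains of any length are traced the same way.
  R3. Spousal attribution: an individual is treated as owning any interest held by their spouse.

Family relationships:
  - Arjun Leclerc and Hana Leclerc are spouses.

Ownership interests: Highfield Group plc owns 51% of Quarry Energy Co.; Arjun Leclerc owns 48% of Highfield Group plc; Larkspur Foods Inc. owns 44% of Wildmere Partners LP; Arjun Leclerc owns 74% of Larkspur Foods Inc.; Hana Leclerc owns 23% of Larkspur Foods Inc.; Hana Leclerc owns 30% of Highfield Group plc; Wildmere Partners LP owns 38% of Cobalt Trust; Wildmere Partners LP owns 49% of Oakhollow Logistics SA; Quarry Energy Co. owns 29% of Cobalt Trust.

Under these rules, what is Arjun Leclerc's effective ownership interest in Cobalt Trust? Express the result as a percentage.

By spousal attribution (R3), Arjun Leclerc is treated as also owning Hana Leclerc's interest in Larkspur Foods Inc, giving 74% + 23% = 97%.
By spousal attribution (R3), Arjun Leclerc is treated as also owning Hana Leclerc's interest in Highfield Group plc, giving 48% + 30% = 78%.
Chain via Larkspur Foods Inc. → Wildmere Partners LP (R2): 97% × 44% × 38% = 16.2184% of Cobalt Trust.
Chain via Highfield Group plc → Quarry Energy Co. (R2): 78% × 51% × 29% = 11.5362% of Cobalt Trust.
Aggregating (R1): 16.2184% + 11.5362% = 27.7546%.

27.7546%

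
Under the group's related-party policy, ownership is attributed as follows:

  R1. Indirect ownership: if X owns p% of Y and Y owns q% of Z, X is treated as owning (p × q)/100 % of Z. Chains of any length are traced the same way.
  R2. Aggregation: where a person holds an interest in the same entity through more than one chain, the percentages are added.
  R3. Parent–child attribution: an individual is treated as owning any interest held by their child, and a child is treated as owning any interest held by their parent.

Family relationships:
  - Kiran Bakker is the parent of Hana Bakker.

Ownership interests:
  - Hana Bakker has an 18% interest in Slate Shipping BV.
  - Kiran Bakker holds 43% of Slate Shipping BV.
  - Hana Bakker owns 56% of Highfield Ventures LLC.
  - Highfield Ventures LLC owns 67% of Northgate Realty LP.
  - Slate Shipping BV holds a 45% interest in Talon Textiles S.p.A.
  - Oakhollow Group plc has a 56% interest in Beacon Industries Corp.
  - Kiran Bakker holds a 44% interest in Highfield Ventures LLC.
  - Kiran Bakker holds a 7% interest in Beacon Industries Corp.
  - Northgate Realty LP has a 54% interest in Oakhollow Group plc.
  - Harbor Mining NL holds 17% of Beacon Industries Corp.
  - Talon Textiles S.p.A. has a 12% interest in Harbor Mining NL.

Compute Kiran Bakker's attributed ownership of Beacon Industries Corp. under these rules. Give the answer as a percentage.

By parent–child attribution (R3), Kiran Bakker is treated as also owning Hana Bakker's interest in Slate Shipping BV, giving 43% + 18% = 61%.
By parent–child attribution (R3), Kiran Bakker is treated as also owning Hana Bakker's interest in Highfield Ventures LLC, giving 44% + 56% = 100%.
Chain via Slate Shipping BV → Talon Textiles S.p.A. → Harbor Mining NL (R1): 61% × 45% × 12% × 17% = 0.55998% of Beacon Industries Corp.
Chain via Highfield Ventures LLC → Northgate Realty LP → Oakhollow Group plc (R1): 100% × 67% × 54% × 56% = 20.2608% of Beacon Industries Corp.
Direct interest in Beacon Industries Corp: 7%.
Aggregating (R2): 0.55998% + 20.2608% + 7% = 27.82078%.

27.82078%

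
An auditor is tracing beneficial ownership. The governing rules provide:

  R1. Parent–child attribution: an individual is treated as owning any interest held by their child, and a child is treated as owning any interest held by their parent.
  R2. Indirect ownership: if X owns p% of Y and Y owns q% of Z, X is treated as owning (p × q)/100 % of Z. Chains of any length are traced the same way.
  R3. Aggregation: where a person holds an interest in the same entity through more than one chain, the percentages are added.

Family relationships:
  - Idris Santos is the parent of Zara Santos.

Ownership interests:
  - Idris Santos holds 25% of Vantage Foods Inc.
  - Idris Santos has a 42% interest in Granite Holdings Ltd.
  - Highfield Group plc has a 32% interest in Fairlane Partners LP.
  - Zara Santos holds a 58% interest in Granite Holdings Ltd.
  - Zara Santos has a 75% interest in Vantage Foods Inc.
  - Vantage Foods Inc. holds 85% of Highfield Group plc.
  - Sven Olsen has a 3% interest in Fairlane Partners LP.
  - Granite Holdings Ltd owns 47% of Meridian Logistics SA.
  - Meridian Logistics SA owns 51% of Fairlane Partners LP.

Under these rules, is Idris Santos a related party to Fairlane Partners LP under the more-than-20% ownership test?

By parent–child attribution (R1), Idris Santos is treated as also owning Zara Santos's interest in Vantage Foods Inc, giving 25% + 75% = 100%.
By parent–child attribution (R1), Idris Santos is treated as also owning Zara Santos's interest in Granite Holdings Ltd, giving 42% + 58% = 100%.
Chain via Vantage Foods Inc. → Highfield Group plc (R2): 100% × 85% × 32% = 27.2% of Fairlane Partners LP.
Chain via Granite Holdings Ltd → Meridian Logistics SA (R2): 100% × 47% × 51% = 23.97% of Fairlane Partners LP.
Aggregating (R3): 27.2% + 23.97% = 51.17%.
51.17% exceeds the 20% threshold, so Idris is a related party to Fairlane Partners LP.

Yes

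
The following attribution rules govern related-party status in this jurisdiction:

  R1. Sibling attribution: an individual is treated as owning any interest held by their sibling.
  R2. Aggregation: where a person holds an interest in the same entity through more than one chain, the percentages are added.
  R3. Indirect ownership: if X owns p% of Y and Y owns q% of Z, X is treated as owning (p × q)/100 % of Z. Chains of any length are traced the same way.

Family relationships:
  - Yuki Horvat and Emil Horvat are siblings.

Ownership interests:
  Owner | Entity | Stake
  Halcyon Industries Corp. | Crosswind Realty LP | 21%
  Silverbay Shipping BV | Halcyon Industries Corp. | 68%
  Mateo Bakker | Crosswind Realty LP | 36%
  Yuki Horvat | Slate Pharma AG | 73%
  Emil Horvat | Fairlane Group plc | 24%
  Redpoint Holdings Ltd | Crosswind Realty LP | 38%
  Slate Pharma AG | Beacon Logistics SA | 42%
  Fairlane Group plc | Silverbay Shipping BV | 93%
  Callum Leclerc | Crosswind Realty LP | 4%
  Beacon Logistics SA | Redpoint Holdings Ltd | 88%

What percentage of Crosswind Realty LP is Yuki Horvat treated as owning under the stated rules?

13.44%

By sibling attribution (R1), Yuki Horvat is treated as owning Emil Horvat's 24% interest in Fairlane Group plc.
Chain via Slate Pharma AG → Beacon Logistics SA → Redpoint Holdings Ltd (R3): 73% × 42% × 88% × 38% = 10.252704% of Crosswind Realty LP.
Chain via Fairlane Group plc → Silverbay Shipping BV → Halcyon Industries Corp. (R3): 24% × 93% × 68% × 21% = 3.187296% of Crosswind Realty LP.
Aggregating (R2): 10.252704% + 3.187296% = 13.44%.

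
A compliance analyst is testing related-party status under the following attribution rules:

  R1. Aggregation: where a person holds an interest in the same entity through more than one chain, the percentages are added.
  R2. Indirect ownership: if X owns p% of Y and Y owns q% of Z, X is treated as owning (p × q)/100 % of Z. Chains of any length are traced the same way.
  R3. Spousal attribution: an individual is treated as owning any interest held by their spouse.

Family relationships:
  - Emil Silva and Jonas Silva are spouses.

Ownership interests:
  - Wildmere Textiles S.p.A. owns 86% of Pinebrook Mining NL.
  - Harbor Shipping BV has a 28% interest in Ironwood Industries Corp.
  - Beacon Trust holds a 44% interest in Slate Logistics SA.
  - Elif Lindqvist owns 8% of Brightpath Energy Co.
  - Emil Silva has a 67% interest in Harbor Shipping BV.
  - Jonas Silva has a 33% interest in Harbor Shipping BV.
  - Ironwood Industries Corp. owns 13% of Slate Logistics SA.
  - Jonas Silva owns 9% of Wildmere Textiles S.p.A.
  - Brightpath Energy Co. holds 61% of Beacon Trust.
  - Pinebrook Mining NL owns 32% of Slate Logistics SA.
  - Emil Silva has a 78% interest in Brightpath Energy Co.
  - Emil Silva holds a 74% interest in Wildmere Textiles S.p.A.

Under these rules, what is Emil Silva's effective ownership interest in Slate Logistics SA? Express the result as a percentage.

By spousal attribution (R3), Emil Silva is treated as also owning Jonas Silva's interest in Harbor Shipping BV, giving 67% + 33% = 100%.
By spousal attribution (R3), Emil Silva is treated as also owning Jonas Silva's interest in Wildmere Textiles S.p.A, giving 74% + 9% = 83%.
Chain via Brightpath Energy Co. → Beacon Trust (R2): 78% × 61% × 44% = 20.9352% of Slate Logistics SA.
Chain via Harbor Shipping BV → Ironwood Industries Corp. (R2): 100% × 28% × 13% = 3.64% of Slate Logistics SA.
Chain via Wildmere Textiles S.p.A. → Pinebrook Mining NL (R2): 83% × 86% × 32% = 22.8416% of Slate Logistics SA.
Aggregating (R1): 20.9352% + 3.64% + 22.8416% = 47.4168%.

47.4168%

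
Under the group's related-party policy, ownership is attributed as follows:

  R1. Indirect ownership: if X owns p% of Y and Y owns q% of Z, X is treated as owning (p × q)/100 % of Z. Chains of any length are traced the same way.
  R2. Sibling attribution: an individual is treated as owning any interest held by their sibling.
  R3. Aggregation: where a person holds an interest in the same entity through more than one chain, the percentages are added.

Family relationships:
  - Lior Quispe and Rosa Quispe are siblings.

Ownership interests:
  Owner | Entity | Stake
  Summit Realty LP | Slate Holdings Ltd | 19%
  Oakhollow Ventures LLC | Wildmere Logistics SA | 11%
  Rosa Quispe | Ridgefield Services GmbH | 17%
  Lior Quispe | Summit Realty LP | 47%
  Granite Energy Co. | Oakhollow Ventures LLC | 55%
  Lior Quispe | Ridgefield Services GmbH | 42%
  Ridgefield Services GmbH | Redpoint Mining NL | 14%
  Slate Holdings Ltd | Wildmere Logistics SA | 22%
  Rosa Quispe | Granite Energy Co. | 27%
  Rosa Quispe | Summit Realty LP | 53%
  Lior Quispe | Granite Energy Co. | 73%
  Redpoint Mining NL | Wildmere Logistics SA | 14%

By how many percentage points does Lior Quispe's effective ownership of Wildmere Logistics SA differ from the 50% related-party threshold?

38.6136

By sibling attribution (R2), Lior Quispe is treated as also owning Rosa Quispe's interest in Summit Realty LP, giving 47% + 53% = 100%.
By sibling attribution (R2), Lior Quispe is treated as also owning Rosa Quispe's interest in Ridgefield Services GmbH, giving 42% + 17% = 59%.
By sibling attribution (R2), Lior Quispe is treated as also owning Rosa Quispe's interest in Granite Energy Co, giving 73% + 27% = 100%.
Chain via Summit Realty LP → Slate Holdings Ltd (R1): 100% × 19% × 22% = 4.18% of Wildmere Logistics SA.
Chain via Ridgefield Services GmbH → Redpoint Mining NL (R1): 59% × 14% × 14% = 1.1564% of Wildmere Logistics SA.
Chain via Granite Energy Co. → Oakhollow Ventures LLC (R1): 100% × 55% × 11% = 6.05% of Wildmere Logistics SA.
Aggregating (R3): 4.18% + 1.1564% + 6.05% = 11.3864%.
11.3864% falls short of the 50% threshold by 38.6136 percentage points.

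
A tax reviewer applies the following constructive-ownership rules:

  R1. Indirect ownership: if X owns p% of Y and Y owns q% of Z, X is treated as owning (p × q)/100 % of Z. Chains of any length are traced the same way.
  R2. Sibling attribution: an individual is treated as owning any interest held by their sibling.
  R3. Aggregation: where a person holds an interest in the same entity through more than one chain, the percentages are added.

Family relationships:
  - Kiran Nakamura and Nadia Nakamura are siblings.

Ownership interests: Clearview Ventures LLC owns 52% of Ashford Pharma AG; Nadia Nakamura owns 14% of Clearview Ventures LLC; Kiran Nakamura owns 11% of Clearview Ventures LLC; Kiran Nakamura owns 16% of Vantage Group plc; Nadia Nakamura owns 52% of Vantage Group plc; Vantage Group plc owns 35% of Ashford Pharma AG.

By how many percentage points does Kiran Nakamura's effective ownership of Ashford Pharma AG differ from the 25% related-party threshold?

11.8

By sibling attribution (R2), Kiran Nakamura is treated as also owning Nadia Nakamura's interest in Clearview Ventures LLC, giving 11% + 14% = 25%.
By sibling attribution (R2), Kiran Nakamura is treated as also owning Nadia Nakamura's interest in Vantage Group plc, giving 16% + 52% = 68%.
Chain via Clearview Ventures LLC (R1): 25% × 52% = 13% of Ashford Pharma AG.
Chain via Vantage Group plc (R1): 68% × 35% = 23.8% of Ashford Pharma AG.
Aggregating (R3): 13% + 23.8% = 36.8%.
36.8% exceeds the 25% threshold by 11.8 percentage points.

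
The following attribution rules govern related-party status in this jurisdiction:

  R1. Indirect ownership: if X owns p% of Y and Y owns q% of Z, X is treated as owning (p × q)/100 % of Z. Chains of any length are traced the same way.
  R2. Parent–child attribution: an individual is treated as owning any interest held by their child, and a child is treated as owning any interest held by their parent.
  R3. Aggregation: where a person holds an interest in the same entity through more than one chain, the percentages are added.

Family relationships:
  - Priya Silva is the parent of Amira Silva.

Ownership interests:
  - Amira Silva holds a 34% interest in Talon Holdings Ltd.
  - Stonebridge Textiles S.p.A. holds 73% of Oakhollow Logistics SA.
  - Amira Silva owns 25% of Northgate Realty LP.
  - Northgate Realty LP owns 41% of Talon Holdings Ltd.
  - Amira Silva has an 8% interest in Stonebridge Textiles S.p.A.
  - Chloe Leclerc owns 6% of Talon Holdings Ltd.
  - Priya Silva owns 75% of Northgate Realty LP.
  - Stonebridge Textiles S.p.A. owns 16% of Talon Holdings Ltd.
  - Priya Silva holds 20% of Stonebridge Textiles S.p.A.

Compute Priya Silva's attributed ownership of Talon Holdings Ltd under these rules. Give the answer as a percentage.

79.48%

By parent–child attribution (R2), Priya Silva is treated as also owning Amira Silva's interest in Stonebridge Textiles S.p.A, giving 20% + 8% = 28%.
By parent–child attribution (R2), Priya Silva is treated as also owning Amira Silva's interest in Northgate Realty LP, giving 75% + 25% = 100%.
By parent–child attribution (R2), Priya Silva is treated as owning Amira Silva's 34% interest in Talon Holdings Ltd.
Chain via Stonebridge Textiles S.p.A. (R1): 28% × 16% = 4.48% of Talon Holdings Ltd.
Chain via Northgate Realty LP (R1): 100% × 41% = 41% of Talon Holdings Ltd.
Direct interest in Talon Holdings Ltd: 34%.
Aggregating (R3): 4.48% + 41% + 34% = 79.48%.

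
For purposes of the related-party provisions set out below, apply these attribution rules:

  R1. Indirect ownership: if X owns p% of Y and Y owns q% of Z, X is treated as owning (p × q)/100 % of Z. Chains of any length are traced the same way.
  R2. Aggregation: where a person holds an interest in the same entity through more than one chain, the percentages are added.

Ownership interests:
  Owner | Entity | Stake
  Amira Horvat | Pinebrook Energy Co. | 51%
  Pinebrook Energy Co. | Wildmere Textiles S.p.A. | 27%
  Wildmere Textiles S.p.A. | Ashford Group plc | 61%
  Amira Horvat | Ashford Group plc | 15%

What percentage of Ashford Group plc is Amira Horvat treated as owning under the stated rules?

23.3997%

Chain via Pinebrook Energy Co. → Wildmere Textiles S.p.A. (R1): 51% × 27% × 61% = 8.3997% of Ashford Group plc.
Direct interest in Ashford Group plc: 15%.
Aggregating (R2): 8.3997% + 15% = 23.3997%.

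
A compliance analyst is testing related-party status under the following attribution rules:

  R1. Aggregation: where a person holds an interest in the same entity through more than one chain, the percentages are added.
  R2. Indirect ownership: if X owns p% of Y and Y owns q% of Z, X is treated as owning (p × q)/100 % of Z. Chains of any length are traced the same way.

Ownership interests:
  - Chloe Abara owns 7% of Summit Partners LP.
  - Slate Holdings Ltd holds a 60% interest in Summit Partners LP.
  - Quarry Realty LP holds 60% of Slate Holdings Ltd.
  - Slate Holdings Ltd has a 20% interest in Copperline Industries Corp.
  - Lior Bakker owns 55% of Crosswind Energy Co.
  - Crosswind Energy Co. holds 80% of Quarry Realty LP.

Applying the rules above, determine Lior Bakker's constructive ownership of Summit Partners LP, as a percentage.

15.84%

Chain via Crosswind Energy Co. → Quarry Realty LP → Slate Holdings Ltd (R2): 55% × 80% × 60% × 60% = 15.84% of Summit Partners LP.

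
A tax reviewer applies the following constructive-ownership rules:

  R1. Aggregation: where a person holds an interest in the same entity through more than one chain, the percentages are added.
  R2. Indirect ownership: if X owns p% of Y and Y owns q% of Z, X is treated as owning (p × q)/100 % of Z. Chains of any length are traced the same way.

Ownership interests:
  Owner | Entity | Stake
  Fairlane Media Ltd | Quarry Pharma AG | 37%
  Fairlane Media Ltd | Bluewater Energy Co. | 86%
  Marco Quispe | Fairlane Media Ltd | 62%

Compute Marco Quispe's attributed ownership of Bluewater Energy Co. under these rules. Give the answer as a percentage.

53.32%

Chain via Fairlane Media Ltd (R2): 62% × 86% = 53.32% of Bluewater Energy Co.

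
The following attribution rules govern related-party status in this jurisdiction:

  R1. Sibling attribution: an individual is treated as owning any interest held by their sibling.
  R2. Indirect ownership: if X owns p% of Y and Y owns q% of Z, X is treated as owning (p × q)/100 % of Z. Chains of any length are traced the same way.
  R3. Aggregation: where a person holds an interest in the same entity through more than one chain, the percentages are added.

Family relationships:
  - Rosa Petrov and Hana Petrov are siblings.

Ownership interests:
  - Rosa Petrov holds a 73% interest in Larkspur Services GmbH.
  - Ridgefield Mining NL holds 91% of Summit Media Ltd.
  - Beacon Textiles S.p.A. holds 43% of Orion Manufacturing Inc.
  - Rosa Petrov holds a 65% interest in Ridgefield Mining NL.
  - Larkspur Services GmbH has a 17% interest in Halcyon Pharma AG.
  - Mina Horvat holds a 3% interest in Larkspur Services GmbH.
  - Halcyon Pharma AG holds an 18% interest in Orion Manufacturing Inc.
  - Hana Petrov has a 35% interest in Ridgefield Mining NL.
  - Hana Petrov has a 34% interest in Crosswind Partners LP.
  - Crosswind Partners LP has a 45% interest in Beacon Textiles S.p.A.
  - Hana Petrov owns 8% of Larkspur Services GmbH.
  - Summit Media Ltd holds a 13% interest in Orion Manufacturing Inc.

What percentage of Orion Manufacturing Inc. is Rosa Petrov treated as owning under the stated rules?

By sibling attribution (R1), Rosa Petrov is treated as also owning Hana Petrov's interest in Ridgefield Mining NL, giving 65% + 35% = 100%.
By sibling attribution (R1), Rosa Petrov is treated as also owning Hana Petrov's interest in Larkspur Services GmbH, giving 73% + 8% = 81%.
By sibling attribution (R1), Rosa Petrov is treated as owning Hana Petrov's 34% interest in Crosswind Partners LP.
Chain via Ridgefield Mining NL → Summit Media Ltd (R2): 100% × 91% × 13% = 11.83% of Orion Manufacturing Inc.
Chain via Larkspur Services GmbH → Halcyon Pharma AG (R2): 81% × 17% × 18% = 2.4786% of Orion Manufacturing Inc.
Chain via Crosswind Partners LP → Beacon Textiles S.p.A. (R2): 34% × 45% × 43% = 6.579% of Orion Manufacturing Inc.
Aggregating (R3): 11.83% + 2.4786% + 6.579% = 20.8876%.

20.8876%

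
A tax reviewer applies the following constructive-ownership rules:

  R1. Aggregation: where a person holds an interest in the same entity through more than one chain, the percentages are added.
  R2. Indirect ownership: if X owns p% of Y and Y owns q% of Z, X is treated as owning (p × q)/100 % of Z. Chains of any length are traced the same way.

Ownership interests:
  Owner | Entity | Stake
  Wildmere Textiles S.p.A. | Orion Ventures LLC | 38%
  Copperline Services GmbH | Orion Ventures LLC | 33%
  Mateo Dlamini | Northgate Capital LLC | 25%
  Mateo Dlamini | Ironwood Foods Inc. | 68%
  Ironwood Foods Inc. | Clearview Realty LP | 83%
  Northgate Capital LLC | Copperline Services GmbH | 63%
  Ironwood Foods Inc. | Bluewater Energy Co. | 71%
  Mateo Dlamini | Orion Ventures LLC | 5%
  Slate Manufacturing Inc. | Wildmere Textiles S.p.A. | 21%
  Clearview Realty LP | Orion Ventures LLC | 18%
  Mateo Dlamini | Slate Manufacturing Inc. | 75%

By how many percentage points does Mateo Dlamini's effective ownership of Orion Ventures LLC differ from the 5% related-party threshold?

Chain via Northgate Capital LLC → Copperline Services GmbH (R2): 25% × 63% × 33% = 5.1975% of Orion Ventures LLC.
Chain via Ironwood Foods Inc. → Clearview Realty LP (R2): 68% × 83% × 18% = 10.1592% of Orion Ventures LLC.
Chain via Slate Manufacturing Inc. → Wildmere Textiles S.p.A. (R2): 75% × 21% × 38% = 5.985% of Orion Ventures LLC.
Direct interest in Orion Ventures LLC: 5%.
Aggregating (R1): 5.1975% + 10.1592% + 5.985% + 5% = 26.3417%.
26.3417% exceeds the 5% threshold by 21.3417 percentage points.

21.3417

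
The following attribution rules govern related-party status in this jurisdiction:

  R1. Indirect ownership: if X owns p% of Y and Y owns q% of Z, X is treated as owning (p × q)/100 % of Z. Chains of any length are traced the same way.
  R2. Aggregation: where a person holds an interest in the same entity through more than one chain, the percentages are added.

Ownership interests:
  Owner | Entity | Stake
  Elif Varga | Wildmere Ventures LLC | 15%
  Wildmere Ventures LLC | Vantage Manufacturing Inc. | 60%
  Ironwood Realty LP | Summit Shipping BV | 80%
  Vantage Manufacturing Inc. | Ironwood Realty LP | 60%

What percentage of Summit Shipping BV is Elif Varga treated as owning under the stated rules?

Chain via Wildmere Ventures LLC → Vantage Manufacturing Inc. → Ironwood Realty LP (R1): 15% × 60% × 60% × 80% = 4.32% of Summit Shipping BV.

4.32%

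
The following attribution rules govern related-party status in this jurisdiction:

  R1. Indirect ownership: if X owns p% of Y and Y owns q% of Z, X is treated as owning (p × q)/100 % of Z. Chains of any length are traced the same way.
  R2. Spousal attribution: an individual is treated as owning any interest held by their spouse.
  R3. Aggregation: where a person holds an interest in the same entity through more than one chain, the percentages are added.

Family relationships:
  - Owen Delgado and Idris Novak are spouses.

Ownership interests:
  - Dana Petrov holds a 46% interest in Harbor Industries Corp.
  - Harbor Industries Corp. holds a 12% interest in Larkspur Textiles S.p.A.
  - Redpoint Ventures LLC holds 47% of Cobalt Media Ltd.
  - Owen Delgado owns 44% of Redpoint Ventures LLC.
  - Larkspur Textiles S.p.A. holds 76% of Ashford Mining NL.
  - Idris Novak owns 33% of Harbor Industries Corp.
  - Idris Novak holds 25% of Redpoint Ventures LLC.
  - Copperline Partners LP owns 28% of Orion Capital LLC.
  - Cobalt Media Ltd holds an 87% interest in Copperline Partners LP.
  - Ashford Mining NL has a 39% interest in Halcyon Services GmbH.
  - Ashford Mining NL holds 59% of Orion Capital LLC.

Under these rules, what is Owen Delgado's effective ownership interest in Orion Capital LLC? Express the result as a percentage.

9.675612%

By spousal attribution (R2), Owen Delgado is treated as also owning Idris Novak's interest in Redpoint Ventures LLC, giving 44% + 25% = 69%.
By spousal attribution (R2), Owen Delgado is treated as owning Idris Novak's 33% interest in Harbor Industries Corp.
Chain via Redpoint Ventures LLC → Cobalt Media Ltd → Copperline Partners LP (R1): 69% × 47% × 87% × 28% = 7.899948% of Orion Capital LLC.
Chain via Harbor Industries Corp. → Larkspur Textiles S.p.A. → Ashford Mining NL (R1): 33% × 12% × 76% × 59% = 1.775664% of Orion Capital LLC.
Aggregating (R3): 7.899948% + 1.775664% = 9.675612%.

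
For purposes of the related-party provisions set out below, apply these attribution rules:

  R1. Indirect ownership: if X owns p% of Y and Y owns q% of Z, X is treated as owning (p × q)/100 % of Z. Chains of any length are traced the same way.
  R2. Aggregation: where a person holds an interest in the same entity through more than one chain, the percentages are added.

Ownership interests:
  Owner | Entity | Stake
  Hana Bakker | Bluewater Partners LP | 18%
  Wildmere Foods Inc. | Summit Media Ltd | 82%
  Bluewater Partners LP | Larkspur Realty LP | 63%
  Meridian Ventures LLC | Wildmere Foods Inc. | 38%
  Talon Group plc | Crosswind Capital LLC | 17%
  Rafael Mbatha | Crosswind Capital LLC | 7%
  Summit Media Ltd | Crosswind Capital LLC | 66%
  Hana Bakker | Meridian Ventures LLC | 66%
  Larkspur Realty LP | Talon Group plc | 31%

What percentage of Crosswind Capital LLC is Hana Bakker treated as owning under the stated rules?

14.170914%

Chain via Meridian Ventures LLC → Wildmere Foods Inc. → Summit Media Ltd (R1): 66% × 38% × 82% × 66% = 13.573296% of Crosswind Capital LLC.
Chain via Bluewater Partners LP → Larkspur Realty LP → Talon Group plc (R1): 18% × 63% × 31% × 17% = 0.597618% of Crosswind Capital LLC.
Aggregating (R2): 13.573296% + 0.597618% = 14.170914%.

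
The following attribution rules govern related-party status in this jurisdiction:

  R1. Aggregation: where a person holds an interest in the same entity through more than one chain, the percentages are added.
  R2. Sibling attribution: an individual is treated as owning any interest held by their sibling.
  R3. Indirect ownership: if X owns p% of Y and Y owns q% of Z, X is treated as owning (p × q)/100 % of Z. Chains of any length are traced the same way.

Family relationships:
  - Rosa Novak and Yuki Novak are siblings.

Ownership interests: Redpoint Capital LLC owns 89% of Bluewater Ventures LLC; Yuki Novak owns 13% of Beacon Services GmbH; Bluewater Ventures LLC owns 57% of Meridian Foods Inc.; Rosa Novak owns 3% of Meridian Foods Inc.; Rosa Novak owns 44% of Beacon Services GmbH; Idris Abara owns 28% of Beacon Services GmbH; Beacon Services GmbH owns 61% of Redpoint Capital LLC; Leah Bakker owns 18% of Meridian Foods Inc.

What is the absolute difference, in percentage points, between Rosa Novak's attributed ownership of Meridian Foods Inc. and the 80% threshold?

By sibling attribution (R2), Rosa Novak is treated as also owning Yuki Novak's interest in Beacon Services GmbH, giving 44% + 13% = 57%.
Chain via Beacon Services GmbH → Redpoint Capital LLC → Bluewater Ventures LLC (R3): 57% × 61% × 89% × 57% = 17.638821% of Meridian Foods Inc.
Direct interest in Meridian Foods Inc: 3%.
Aggregating (R1): 17.638821% + 3% = 20.638821%.
20.638821% falls short of the 80% threshold by 59.361179 percentage points.

59.361179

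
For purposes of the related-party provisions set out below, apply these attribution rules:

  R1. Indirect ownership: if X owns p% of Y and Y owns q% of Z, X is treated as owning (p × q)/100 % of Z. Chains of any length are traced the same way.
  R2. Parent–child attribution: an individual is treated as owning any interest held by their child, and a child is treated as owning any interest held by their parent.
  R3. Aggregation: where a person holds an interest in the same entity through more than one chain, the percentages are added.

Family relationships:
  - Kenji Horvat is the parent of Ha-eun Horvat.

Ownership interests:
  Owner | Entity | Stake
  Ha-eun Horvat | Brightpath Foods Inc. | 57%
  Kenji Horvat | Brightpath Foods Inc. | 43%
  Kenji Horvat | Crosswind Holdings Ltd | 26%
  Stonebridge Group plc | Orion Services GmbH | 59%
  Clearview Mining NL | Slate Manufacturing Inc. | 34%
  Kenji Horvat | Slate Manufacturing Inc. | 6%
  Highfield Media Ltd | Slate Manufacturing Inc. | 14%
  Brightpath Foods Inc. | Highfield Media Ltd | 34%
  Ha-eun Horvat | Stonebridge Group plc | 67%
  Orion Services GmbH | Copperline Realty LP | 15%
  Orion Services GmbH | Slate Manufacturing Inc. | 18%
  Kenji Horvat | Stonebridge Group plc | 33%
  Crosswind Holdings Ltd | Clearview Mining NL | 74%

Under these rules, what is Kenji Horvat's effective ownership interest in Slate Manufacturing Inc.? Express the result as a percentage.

By parent–child attribution (R2), Kenji Horvat is treated as also owning Ha-eun Horvat's interest in Brightpath Foods Inc, giving 43% + 57% = 100%.
By parent–child attribution (R2), Kenji Horvat is treated as also owning Ha-eun Horvat's interest in Stonebridge Group plc, giving 33% + 67% = 100%.
Chain via Brightpath Foods Inc. → Highfield Media Ltd (R1): 100% × 34% × 14% = 4.76% of Slate Manufacturing Inc.
Chain via Crosswind Holdings Ltd → Clearview Mining NL (R1): 26% × 74% × 34% = 6.5416% of Slate Manufacturing Inc.
Chain via Stonebridge Group plc → Orion Services GmbH (R1): 100% × 59% × 18% = 10.62% of Slate Manufacturing Inc.
Direct interest in Slate Manufacturing Inc: 6%.
Aggregating (R3): 4.76% + 6.5416% + 10.62% + 6% = 27.9216%.

27.9216%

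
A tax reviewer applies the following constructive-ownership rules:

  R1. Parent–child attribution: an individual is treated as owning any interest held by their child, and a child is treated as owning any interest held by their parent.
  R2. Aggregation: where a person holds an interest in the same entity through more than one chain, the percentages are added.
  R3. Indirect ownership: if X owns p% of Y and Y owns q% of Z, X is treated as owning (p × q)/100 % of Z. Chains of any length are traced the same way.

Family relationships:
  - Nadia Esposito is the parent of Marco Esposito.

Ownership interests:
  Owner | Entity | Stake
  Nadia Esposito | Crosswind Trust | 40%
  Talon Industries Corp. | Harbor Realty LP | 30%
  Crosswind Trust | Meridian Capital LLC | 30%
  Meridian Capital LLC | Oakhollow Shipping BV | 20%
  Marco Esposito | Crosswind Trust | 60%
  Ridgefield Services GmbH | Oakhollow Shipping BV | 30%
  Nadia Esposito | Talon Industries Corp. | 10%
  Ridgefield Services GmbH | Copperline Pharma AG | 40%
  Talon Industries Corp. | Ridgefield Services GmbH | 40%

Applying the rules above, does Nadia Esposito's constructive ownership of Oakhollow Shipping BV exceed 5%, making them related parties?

Yes

By parent–child attribution (R1), Nadia Esposito is treated as also owning Marco Esposito's interest in Crosswind Trust, giving 40% + 60% = 100%.
Chain via Talon Industries Corp. → Ridgefield Services GmbH (R3): 10% × 40% × 30% = 1.2% of Oakhollow Shipping BV.
Chain via Crosswind Trust → Meridian Capital LLC (R3): 100% × 30% × 20% = 6% of Oakhollow Shipping BV.
Aggregating (R2): 1.2% + 6% = 7.2%.
7.2% exceeds the 5% threshold, so Nadia is a related party to Oakhollow Shipping BV.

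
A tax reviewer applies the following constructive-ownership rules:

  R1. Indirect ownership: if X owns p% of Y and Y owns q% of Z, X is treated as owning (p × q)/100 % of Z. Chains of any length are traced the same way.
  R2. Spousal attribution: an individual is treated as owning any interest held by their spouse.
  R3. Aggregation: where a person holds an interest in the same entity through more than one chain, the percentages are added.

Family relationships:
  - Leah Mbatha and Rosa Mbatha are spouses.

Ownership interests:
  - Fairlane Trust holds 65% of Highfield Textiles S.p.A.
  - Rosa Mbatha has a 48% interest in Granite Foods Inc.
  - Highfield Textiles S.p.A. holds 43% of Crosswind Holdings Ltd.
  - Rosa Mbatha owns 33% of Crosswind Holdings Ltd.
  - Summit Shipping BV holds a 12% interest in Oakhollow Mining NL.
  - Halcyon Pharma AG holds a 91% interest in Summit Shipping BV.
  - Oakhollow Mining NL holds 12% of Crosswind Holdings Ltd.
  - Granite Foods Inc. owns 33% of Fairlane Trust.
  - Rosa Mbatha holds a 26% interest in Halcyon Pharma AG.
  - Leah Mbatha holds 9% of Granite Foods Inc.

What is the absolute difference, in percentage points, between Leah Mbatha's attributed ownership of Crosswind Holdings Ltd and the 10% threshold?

By spousal attribution (R2), Leah Mbatha is treated as also owning Rosa Mbatha's interest in Granite Foods Inc, giving 9% + 48% = 57%.
By spousal attribution (R2), Leah Mbatha is treated as owning Rosa Mbatha's 26% interest in Halcyon Pharma AG.
By spousal attribution (R2), Leah Mbatha is treated as owning Rosa Mbatha's 33% interest in Crosswind Holdings Ltd.
Chain via Granite Foods Inc. → Fairlane Trust → Highfield Textiles S.p.A. (R1): 57% × 33% × 65% × 43% = 5.257395% of Crosswind Holdings Ltd.
Chain via Halcyon Pharma AG → Summit Shipping BV → Oakhollow Mining NL (R1): 26% × 91% × 12% × 12% = 0.340704% of Crosswind Holdings Ltd.
Direct interest in Crosswind Holdings Ltd: 33%.
Aggregating (R3): 5.257395% + 0.340704% + 33% = 38.598099%.
38.598099% exceeds the 10% threshold by 28.598099 percentage points.

28.598099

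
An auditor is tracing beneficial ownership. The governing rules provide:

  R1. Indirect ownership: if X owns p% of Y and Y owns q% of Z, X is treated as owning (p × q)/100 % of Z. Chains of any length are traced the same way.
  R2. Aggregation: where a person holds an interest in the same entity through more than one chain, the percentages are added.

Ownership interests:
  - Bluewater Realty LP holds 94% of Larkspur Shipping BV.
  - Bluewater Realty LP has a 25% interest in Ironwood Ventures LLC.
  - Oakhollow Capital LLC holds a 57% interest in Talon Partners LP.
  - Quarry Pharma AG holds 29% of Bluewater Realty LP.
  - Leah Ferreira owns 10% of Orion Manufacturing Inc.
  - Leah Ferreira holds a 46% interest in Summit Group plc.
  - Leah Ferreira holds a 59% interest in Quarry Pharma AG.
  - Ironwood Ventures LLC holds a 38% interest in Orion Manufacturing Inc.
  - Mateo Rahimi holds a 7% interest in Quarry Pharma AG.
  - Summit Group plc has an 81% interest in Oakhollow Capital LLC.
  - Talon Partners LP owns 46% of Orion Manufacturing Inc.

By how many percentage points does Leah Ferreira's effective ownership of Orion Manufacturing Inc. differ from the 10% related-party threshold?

11.395022

Chain via Quarry Pharma AG → Bluewater Realty LP → Ironwood Ventures LLC (R1): 59% × 29% × 25% × 38% = 1.62545% of Orion Manufacturing Inc.
Chain via Summit Group plc → Oakhollow Capital LLC → Talon Partners LP (R1): 46% × 81% × 57% × 46% = 9.769572% of Orion Manufacturing Inc.
Direct interest in Orion Manufacturing Inc: 10%.
Aggregating (R2): 1.62545% + 9.769572% + 10% = 21.395022%.
21.395022% exceeds the 10% threshold by 11.395022 percentage points.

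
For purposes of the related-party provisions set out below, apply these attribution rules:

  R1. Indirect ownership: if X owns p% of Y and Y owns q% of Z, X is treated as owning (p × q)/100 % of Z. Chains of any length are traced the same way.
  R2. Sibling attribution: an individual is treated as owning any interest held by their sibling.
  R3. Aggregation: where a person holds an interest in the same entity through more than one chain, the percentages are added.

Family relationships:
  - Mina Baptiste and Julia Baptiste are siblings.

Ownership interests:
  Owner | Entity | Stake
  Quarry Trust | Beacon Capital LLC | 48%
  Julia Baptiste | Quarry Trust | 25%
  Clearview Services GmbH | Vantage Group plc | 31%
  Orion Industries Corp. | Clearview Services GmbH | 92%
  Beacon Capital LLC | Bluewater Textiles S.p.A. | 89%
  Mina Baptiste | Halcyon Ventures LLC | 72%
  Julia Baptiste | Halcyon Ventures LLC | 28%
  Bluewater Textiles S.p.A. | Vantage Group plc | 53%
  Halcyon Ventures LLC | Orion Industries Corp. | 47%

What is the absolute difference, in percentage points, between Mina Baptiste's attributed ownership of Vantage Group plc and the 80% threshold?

By sibling attribution (R2), Mina Baptiste is treated as also owning Julia Baptiste's interest in Halcyon Ventures LLC, giving 72% + 28% = 100%.
By sibling attribution (R2), Mina Baptiste is treated as owning Julia Baptiste's 25% interest in Quarry Trust.
Chain via Halcyon Ventures LLC → Orion Industries Corp. → Clearview Services GmbH (R1): 100% × 47% × 92% × 31% = 13.4044% of Vantage Group plc.
Chain via Quarry Trust → Beacon Capital LLC → Bluewater Textiles S.p.A. (R1): 25% × 48% × 89% × 53% = 5.6604% of Vantage Group plc.
Aggregating (R3): 13.4044% + 5.6604% = 19.0648%.
19.0648% falls short of the 80% threshold by 60.9352 percentage points.

60.9352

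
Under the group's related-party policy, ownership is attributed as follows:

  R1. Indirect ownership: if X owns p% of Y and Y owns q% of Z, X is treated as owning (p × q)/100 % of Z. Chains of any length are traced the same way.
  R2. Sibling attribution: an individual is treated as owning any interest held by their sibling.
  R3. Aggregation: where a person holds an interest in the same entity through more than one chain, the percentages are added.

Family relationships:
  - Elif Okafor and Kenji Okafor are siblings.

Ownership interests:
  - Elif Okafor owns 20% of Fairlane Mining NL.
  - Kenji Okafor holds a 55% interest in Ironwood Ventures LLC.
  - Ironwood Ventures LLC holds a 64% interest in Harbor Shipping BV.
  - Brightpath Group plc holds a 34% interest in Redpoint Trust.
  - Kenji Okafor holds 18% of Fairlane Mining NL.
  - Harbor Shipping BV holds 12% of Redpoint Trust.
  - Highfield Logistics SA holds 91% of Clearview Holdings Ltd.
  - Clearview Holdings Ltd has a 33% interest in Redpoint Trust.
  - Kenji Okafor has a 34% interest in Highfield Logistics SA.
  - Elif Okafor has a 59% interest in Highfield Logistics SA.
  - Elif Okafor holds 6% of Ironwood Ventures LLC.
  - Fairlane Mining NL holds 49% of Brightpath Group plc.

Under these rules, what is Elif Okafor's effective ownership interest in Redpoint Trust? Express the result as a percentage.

By sibling attribution (R2), Elif Okafor is treated as also owning Kenji Okafor's interest in Highfield Logistics SA, giving 59% + 34% = 93%.
By sibling attribution (R2), Elif Okafor is treated as also owning Kenji Okafor's interest in Fairlane Mining NL, giving 20% + 18% = 38%.
By sibling attribution (R2), Elif Okafor is treated as also owning Kenji Okafor's interest in Ironwood Ventures LLC, giving 6% + 55% = 61%.
Chain via Highfield Logistics SA → Clearview Holdings Ltd (R1): 93% × 91% × 33% = 27.9279% of Redpoint Trust.
Chain via Fairlane Mining NL → Brightpath Group plc (R1): 38% × 49% × 34% = 6.3308% of Redpoint Trust.
Chain via Ironwood Ventures LLC → Harbor Shipping BV (R1): 61% × 64% × 12% = 4.6848% of Redpoint Trust.
Aggregating (R3): 27.9279% + 6.3308% + 4.6848% = 38.9435%.

38.9435%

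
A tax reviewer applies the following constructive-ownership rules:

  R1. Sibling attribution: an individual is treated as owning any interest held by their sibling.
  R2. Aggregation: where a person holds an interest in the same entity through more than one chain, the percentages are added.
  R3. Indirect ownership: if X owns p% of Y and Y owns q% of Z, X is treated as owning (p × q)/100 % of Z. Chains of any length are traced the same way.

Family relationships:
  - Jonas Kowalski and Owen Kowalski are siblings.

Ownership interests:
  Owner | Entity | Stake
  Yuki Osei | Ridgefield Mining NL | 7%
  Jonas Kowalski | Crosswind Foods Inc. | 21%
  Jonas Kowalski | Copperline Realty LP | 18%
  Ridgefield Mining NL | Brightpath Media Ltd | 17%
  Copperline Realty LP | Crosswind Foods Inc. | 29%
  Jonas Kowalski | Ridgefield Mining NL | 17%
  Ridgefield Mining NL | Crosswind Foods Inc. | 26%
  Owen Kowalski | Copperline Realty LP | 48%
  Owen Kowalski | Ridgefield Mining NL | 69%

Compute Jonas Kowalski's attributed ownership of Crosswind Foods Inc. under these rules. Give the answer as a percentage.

By sibling attribution (R1), Jonas Kowalski is treated as also owning Owen Kowalski's interest in Copperline Realty LP, giving 18% + 48% = 66%.
By sibling attribution (R1), Jonas Kowalski is treated as also owning Owen Kowalski's interest in Ridgefield Mining NL, giving 17% + 69% = 86%.
Chain via Copperline Realty LP (R3): 66% × 29% = 19.14% of Crosswind Foods Inc.
Chain via Ridgefield Mining NL (R3): 86% × 26% = 22.36% of Crosswind Foods Inc.
Direct interest in Crosswind Foods Inc: 21%.
Aggregating (R2): 19.14% + 22.36% + 21% = 62.5%.

62.5%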